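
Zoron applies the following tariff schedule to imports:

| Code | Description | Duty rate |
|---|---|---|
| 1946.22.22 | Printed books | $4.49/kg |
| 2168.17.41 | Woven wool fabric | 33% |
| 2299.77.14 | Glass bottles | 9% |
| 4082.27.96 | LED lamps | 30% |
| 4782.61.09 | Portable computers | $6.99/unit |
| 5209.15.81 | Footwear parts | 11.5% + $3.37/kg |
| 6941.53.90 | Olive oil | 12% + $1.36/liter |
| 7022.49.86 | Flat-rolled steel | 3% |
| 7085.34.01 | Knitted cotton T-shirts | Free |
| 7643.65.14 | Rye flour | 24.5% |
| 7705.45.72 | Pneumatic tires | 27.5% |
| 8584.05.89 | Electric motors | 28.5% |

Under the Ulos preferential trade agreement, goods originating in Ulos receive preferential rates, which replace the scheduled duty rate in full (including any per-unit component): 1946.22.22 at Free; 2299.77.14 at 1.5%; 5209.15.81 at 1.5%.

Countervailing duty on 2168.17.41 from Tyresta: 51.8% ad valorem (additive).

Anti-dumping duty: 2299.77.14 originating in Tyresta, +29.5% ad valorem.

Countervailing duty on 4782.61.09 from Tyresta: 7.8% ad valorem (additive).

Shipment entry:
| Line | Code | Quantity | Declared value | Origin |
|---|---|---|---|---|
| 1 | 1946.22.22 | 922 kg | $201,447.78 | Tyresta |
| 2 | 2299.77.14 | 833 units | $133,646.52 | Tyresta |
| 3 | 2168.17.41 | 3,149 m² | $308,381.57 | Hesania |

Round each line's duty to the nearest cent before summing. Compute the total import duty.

Line 1 (1946.22.22, Tyresta, 922 kg, $201,447.78):
Base rate for 1946.22.22 is $4.49/kg.
1946.22.22 has an FTA preferential rate, but origin Tyresta is not Ulos; base rate stands.
Duty = 922 × $4.49 = $4,139.78.
Line 2 (2299.77.14, Tyresta, 833 units, $133,646.52):
Base rate for 2299.77.14 is 9%.
2299.77.14 has an FTA preferential rate, but origin Tyresta is not Ulos; base rate stands.
Additional duty on 2299.77.14 from Tyresta: +29.5%. Applied ad valorem rate: 9% + 29.5% = 38.5%.
Duty = $133,646.52 × 38.5% = $51,453.91.
Line 3 (2168.17.41, Hesania, 3,149 m², $308,381.57):
Base rate for 2168.17.41 is 33%.
The additional-duty order on 2168.17.41 targets Tyresta, not Hesania; it does not apply.
Duty = $308,381.57 × 33% = $101,765.92.
Total = $4,139.78 + $51,453.91 + $101,765.92 = $157,359.61.

$157,359.61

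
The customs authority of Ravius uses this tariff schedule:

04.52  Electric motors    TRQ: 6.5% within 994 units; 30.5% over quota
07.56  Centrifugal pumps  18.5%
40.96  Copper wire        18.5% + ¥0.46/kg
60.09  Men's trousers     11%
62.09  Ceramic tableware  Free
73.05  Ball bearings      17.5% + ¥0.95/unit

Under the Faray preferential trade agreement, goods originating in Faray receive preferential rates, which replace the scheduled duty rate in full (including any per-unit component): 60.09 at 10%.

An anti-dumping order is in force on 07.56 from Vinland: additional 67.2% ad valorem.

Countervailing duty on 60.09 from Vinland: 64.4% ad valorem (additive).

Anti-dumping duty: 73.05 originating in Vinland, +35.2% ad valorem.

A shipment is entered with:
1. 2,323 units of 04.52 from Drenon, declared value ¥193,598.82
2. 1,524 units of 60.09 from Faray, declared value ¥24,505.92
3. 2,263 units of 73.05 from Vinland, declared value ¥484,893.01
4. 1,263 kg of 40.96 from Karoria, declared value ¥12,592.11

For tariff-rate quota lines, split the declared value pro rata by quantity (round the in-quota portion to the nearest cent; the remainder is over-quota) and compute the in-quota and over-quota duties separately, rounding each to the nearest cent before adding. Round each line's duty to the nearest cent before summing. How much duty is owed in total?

Line 1 (04.52, Drenon, 2,323 units, ¥193,598.82):
Code 04.52 is under a tariff-rate quota (threshold 994 units). In-quota: 994 units at 6.5%; over-quota: 1,329 units at 30.5%.
Pro-rata value split: in-quota = ¥193,598.82 × 994/2,323 = ¥82,839.96; over-quota = ¥193,598.82 − ¥82,839.96 = ¥110,758.86.
In-quota duty = ¥82,839.96 × 6.5% = ¥5,384.60. Over-quota duty = ¥110,758.86 × 30.5% = ¥33,781.45.
Line duty = ¥5,384.60 + ¥33,781.45 = ¥39,166.05.
Line 2 (60.09, Faray, 1,524 units, ¥24,505.92):
Base rate for 60.09 is 11%.
Origin Faray qualifies under the Ravius–Faray agreement and 60.09 is covered: preferential rate 10% applies instead.
The additional-duty order on 60.09 targets Vinland, not Faray; it does not apply.
Duty = ¥24,505.92 × 10% = ¥2,450.59.
Line 3 (73.05, Vinland, 2,263 units, ¥484,893.01):
Base rate for 73.05 is 17.5% + ¥0.95/unit.
Additional duty on 73.05 from Vinland: +35.2%. Applied ad valorem rate: 17.5% + 35.2% = 52.7%.
Duty = ¥484,893.01 × 52.7% + 2,263 × ¥0.95 = ¥257,688.47.
Line 4 (40.96, Karoria, 1,263 kg, ¥12,592.11):
Base rate for 40.96 is 18.5% + ¥0.46/kg.
Duty = ¥12,592.11 × 18.5% + 1,263 × ¥0.46 = ¥2,910.52.
Total = ¥39,166.05 + ¥2,450.59 + ¥257,688.47 + ¥2,910.52 = ¥302,215.63.

¥302,215.63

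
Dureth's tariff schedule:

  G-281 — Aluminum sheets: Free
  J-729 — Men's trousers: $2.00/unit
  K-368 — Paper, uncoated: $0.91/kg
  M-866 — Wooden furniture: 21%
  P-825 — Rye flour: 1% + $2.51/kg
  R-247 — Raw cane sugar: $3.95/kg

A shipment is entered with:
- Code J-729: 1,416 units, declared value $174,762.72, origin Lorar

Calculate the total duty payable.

Line 1 (J-729, Lorar, 1,416 units, $174,762.72):
Base rate for J-729 is $2.00/unit.
Duty = 1,416 × $2.00 = $2,832.00.

$2,832.00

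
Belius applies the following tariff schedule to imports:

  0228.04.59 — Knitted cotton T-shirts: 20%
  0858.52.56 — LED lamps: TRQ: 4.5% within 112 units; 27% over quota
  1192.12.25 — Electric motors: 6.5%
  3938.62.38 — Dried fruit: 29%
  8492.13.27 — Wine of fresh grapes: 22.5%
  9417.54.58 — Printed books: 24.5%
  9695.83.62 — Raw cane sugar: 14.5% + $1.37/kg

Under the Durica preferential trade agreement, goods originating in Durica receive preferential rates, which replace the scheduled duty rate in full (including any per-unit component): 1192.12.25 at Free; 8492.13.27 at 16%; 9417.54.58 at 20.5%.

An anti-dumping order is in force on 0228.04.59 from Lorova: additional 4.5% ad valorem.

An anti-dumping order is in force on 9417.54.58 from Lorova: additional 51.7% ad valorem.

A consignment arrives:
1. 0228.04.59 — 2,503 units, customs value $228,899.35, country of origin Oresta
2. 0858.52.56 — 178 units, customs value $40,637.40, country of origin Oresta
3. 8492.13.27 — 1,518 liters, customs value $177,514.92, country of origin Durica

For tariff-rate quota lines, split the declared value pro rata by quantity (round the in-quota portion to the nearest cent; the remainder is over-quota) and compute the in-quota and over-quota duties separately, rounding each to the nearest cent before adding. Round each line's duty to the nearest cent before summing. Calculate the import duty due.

$79,401.20

Line 1 (0228.04.59, Oresta, 2,503 units, $228,899.35):
Base rate for 0228.04.59 is 20%.
The additional-duty order on 0228.04.59 targets Lorova, not Oresta; it does not apply.
Duty = $228,899.35 × 20% = $45,779.87.
Line 2 (0858.52.56, Oresta, 178 units, $40,637.40):
Code 0858.52.56 is under a tariff-rate quota (threshold 112 units). In-quota: 112 units at 4.5%; over-quota: 66 units at 27%.
Pro-rata value split: in-quota = $40,637.40 × 112/178 = $25,569.60; over-quota = $40,637.40 − $25,569.60 = $15,067.80.
In-quota duty = $25,569.60 × 4.5% = $1,150.63. Over-quota duty = $15,067.80 × 27% = $4,068.31.
Line duty = $1,150.63 + $4,068.31 = $5,218.94.
Line 3 (8492.13.27, Durica, 1,518 liters, $177,514.92):
Base rate for 8492.13.27 is 22.5%.
Origin Durica qualifies under the Belius–Durica agreement and 8492.13.27 is covered: preferential rate 16% applies instead.
Duty = $177,514.92 × 16% = $28,402.39.
Total = $45,779.87 + $5,218.94 + $28,402.39 = $79,401.20.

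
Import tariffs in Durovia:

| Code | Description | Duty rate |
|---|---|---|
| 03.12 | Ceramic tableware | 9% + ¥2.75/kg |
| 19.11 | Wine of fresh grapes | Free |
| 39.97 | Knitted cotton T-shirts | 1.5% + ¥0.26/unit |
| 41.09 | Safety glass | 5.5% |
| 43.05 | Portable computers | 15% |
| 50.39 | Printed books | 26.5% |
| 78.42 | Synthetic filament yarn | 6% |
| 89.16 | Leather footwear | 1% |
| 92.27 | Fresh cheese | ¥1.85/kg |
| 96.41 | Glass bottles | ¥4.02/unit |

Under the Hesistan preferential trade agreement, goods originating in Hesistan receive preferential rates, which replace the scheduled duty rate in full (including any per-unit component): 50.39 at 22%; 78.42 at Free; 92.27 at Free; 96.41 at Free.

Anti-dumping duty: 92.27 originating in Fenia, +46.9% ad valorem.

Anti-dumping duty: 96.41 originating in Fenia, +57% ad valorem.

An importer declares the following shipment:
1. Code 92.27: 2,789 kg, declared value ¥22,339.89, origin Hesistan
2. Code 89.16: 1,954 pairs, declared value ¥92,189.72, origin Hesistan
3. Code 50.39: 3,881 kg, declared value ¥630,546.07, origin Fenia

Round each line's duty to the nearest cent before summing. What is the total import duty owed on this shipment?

Line 1 (92.27, Hesistan, 2,789 kg, ¥22,339.89):
Base rate for 92.27 is ¥1.85/kg.
Origin Hesistan qualifies under the Durovia–Hesistan agreement and 92.27 is covered: preferential rate Free applies instead.
The additional-duty order on 92.27 targets Fenia, not Hesistan; it does not apply.
Duty = ¥22,339.89 × 0% = ¥0.00.
Line 2 (89.16, Hesistan, 1,954 pairs, ¥92,189.72):
Base rate for 89.16 is 1%.
Origin Hesistan is the FTA partner but 89.16 is not on the preference list; base rate stands.
Duty = ¥92,189.72 × 1% = ¥921.90.
Line 3 (50.39, Fenia, 3,881 kg, ¥630,546.07):
Base rate for 50.39 is 26.5%.
50.39 has an FTA preferential rate, but origin Fenia is not Hesistan; base rate stands.
Duty = ¥630,546.07 × 26.5% = ¥167,094.71.
Total = ¥0.00 + ¥921.90 + ¥167,094.71 = ¥168,016.61.

¥168,016.61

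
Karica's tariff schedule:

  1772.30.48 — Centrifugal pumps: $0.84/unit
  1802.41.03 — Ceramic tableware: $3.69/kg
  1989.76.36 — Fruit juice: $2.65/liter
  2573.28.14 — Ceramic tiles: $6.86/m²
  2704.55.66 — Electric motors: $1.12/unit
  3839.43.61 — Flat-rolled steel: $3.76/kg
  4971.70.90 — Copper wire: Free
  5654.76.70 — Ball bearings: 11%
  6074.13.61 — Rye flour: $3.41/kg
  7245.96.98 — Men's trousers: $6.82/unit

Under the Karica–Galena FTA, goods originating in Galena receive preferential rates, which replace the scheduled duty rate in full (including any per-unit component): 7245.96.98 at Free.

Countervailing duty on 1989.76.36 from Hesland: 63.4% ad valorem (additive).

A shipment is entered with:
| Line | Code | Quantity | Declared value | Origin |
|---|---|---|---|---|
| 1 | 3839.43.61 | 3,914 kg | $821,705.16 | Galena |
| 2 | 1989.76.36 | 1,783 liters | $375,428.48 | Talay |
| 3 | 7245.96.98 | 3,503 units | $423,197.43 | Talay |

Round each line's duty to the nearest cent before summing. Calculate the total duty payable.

$43,332.05

Line 1 (3839.43.61, Galena, 3,914 kg, $821,705.16):
Base rate for 3839.43.61 is $3.76/kg.
Origin Galena is the FTA partner but 3839.43.61 is not on the preference list; base rate stands.
Duty = 3,914 × $3.76 = $14,716.64.
Line 2 (1989.76.36, Talay, 1,783 liters, $375,428.48):
Base rate for 1989.76.36 is $2.65/liter.
The additional-duty order on 1989.76.36 targets Hesland, not Talay; it does not apply.
Duty = 1,783 × $2.65 = $4,724.95.
Line 3 (7245.96.98, Talay, 3,503 units, $423,197.43):
Base rate for 7245.96.98 is $6.82/unit.
7245.96.98 has an FTA preferential rate, but origin Talay is not Galena; base rate stands.
Duty = 3,503 × $6.82 = $23,890.46.
Total = $14,716.64 + $4,724.95 + $23,890.46 = $43,332.05.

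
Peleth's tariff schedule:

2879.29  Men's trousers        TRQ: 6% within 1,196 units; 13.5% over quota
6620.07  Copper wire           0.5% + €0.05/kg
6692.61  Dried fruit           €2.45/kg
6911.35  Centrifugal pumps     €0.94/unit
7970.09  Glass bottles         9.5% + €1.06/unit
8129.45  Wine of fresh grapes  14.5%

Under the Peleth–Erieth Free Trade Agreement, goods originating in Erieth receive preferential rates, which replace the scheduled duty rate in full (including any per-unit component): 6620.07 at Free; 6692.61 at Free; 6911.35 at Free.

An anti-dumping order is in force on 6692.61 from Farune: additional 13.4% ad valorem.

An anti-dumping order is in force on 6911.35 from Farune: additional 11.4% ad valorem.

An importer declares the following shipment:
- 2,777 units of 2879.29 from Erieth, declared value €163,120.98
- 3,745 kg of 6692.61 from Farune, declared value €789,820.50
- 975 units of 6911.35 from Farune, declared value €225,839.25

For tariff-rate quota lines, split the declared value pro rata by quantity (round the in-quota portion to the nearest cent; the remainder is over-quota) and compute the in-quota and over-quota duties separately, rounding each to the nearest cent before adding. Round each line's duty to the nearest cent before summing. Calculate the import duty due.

€158,425.72

Line 1 (2879.29, Erieth, 2,777 units, €163,120.98):
Code 2879.29 is under a tariff-rate quota (threshold 1,196 units). In-quota: 1,196 units at 6%; over-quota: 1,581 units at 13.5%.
Pro-rata value split: in-quota = €163,120.98 × 1,196/2,777 = €70,253.04; over-quota = €163,120.98 − €70,253.04 = €92,867.94.
In-quota duty = €70,253.04 × 6% = €4,215.18. Over-quota duty = €92,867.94 × 13.5% = €12,537.17.
Line duty = €4,215.18 + €12,537.17 = €16,752.35.
Line 2 (6692.61, Farune, 3,745 kg, €789,820.50):
Base rate for 6692.61 is €2.45/kg.
6692.61 has an FTA preferential rate, but origin Farune is not Erieth; base rate stands.
Additional duty on 6692.61 from Farune: +13.4% ad valorem. Applied ad valorem rate = 13.4%.
Duty = €789,820.50 × 13.4% + 3,745 × €2.45 = €115,011.20.
Line 3 (6911.35, Farune, 975 units, €225,839.25):
Base rate for 6911.35 is €0.94/unit.
6911.35 has an FTA preferential rate, but origin Farune is not Erieth; base rate stands.
Additional duty on 6911.35 from Farune: +11.4% ad valorem. Applied ad valorem rate = 11.4%.
Duty = €225,839.25 × 11.4% + 975 × €0.94 = €26,662.17.
Total = €16,752.35 + €115,011.20 + €26,662.17 = €158,425.72.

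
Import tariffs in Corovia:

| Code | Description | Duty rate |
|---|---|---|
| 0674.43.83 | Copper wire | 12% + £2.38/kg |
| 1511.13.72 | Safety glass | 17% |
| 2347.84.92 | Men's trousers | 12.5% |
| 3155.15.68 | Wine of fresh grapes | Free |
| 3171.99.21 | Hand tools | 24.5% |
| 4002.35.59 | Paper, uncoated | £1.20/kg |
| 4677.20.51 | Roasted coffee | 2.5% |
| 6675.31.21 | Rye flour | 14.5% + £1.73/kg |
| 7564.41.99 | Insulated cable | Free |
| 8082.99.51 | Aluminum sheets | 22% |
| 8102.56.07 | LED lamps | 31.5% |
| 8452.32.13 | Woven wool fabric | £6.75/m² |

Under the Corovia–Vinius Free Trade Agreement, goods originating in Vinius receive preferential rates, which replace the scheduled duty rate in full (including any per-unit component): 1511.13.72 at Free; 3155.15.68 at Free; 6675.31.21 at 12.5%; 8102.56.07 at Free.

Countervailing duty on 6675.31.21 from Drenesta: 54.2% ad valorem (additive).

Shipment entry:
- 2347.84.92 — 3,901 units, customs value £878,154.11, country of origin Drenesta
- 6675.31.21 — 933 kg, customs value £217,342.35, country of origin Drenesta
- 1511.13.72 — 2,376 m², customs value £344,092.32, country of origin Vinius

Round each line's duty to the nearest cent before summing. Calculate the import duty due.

£260,697.54

Line 1 (2347.84.92, Drenesta, 3,901 units, £878,154.11):
Base rate for 2347.84.92 is 12.5%.
Duty = £878,154.11 × 12.5% = £109,769.26.
Line 2 (6675.31.21, Drenesta, 933 kg, £217,342.35):
Base rate for 6675.31.21 is 14.5% + £1.73/kg.
6675.31.21 has an FTA preferential rate, but origin Drenesta is not Vinius; base rate stands.
Additional duty on 6675.31.21 from Drenesta: +54.2%. Applied ad valorem rate: 14.5% + 54.2% = 68.7%.
Duty = £217,342.35 × 68.7% + 933 × £1.73 = £150,928.28.
Line 3 (1511.13.72, Vinius, 2,376 m², £344,092.32):
Base rate for 1511.13.72 is 17%.
Origin Vinius qualifies under the Corovia–Vinius agreement and 1511.13.72 is covered: preferential rate Free applies instead.
Duty = £344,092.32 × 0% = £0.00.
Total = £109,769.26 + £150,928.28 + £0.00 = £260,697.54.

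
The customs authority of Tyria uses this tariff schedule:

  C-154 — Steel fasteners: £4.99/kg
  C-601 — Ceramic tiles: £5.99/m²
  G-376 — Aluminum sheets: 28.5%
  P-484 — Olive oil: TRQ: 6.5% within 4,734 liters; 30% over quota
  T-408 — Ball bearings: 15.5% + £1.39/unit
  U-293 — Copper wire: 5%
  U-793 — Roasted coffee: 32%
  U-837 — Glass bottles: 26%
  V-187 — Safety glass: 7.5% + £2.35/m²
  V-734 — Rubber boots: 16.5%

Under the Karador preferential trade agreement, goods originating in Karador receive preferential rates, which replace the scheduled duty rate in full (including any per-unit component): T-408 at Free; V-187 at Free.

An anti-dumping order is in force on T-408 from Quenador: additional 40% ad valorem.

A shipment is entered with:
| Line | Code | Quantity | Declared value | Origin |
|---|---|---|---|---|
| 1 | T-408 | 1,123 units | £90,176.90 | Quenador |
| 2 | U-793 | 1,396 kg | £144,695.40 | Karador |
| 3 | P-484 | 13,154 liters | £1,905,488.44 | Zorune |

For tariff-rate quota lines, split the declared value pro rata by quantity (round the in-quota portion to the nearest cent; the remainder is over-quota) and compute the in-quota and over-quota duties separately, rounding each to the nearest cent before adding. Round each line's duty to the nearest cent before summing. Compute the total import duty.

Line 1 (T-408, Quenador, 1,123 units, £90,176.90):
Base rate for T-408 is 15.5% + £1.39/unit.
T-408 has an FTA preferential rate, but origin Quenador is not Karador; base rate stands.
Additional duty on T-408 from Quenador: +40%. Applied ad valorem rate: 15.5% + 40% = 55.5%.
Duty = £90,176.90 × 55.5% + 1,123 × £1.39 = £51,609.15.
Line 2 (U-793, Karador, 1,396 kg, £144,695.40):
Base rate for U-793 is 32%.
Origin Karador is the FTA partner but U-793 is not on the preference list; base rate stands.
Duty = £144,695.40 × 32% = £46,302.53.
Line 3 (P-484, Zorune, 13,154 liters, £1,905,488.44):
Code P-484 is under a tariff-rate quota (threshold 4,734 liters). In-quota: 4,734 liters at 6.5%; over-quota: 8,420 liters at 30%.
Pro-rata value split: in-quota = £1,905,488.44 × 4,734/13,154 = £685,767.24; over-quota = £1,905,488.44 − £685,767.24 = £1,219,721.20.
In-quota duty = £685,767.24 × 6.5% = £44,574.87. Over-quota duty = £1,219,721.20 × 30% = £365,916.36.
Line duty = £44,574.87 + £365,916.36 = £410,491.23.
Total = £51,609.15 + £46,302.53 + £410,491.23 = £508,402.91.

£508,402.91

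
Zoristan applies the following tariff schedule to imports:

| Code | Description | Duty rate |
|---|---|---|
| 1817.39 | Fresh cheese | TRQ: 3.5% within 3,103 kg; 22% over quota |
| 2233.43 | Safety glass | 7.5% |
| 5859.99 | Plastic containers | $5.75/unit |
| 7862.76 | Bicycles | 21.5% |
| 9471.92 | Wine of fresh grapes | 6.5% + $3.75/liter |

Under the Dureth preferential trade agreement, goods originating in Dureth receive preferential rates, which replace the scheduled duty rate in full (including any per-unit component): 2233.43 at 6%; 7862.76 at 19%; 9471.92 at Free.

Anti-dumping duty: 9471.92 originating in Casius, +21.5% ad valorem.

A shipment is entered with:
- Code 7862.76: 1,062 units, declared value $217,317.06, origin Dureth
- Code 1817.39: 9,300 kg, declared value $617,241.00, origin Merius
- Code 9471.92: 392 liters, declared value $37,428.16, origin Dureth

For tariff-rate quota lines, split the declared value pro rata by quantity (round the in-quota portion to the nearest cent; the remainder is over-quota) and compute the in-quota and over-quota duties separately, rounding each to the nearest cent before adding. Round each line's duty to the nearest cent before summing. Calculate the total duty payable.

$138,983.23

Line 1 (7862.76, Dureth, 1,062 units, $217,317.06):
Base rate for 7862.76 is 21.5%.
Origin Dureth qualifies under the Zoristan–Dureth agreement and 7862.76 is covered: preferential rate 19% applies instead.
Duty = $217,317.06 × 19% = $41,290.24.
Line 2 (1817.39, Merius, 9,300 kg, $617,241.00):
Code 1817.39 is under a tariff-rate quota (threshold 3,103 kg). In-quota: 3,103 kg at 3.5%; over-quota: 6,197 kg at 22%.
Pro-rata value split: in-quota = $617,241.00 × 3,103/9,300 = $205,946.11; over-quota = $617,241.00 − $205,946.11 = $411,294.89.
In-quota duty = $205,946.11 × 3.5% = $7,208.11. Over-quota duty = $411,294.89 × 22% = $90,484.88.
Line duty = $7,208.11 + $90,484.88 = $97,692.99.
Line 3 (9471.92, Dureth, 392 liters, $37,428.16):
Base rate for 9471.92 is 6.5% + $3.75/liter.
Origin Dureth qualifies under the Zoristan–Dureth agreement and 9471.92 is covered: preferential rate Free applies instead.
The additional-duty order on 9471.92 targets Casius, not Dureth; it does not apply.
Duty = $37,428.16 × 0% = $0.00.
Total = $41,290.24 + $97,692.99 + $0.00 = $138,983.23.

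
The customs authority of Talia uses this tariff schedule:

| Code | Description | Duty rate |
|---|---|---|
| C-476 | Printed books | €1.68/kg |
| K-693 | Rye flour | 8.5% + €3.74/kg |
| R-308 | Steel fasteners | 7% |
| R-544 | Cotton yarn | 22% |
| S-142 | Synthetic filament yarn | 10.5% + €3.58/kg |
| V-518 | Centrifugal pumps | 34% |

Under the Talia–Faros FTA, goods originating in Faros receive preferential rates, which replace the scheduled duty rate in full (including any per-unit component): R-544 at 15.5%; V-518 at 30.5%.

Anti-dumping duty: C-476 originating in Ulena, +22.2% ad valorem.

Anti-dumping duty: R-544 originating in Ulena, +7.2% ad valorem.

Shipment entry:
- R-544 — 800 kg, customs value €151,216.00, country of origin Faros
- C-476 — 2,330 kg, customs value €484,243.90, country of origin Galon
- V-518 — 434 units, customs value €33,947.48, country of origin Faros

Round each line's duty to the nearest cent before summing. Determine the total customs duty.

Line 1 (R-544, Faros, 800 kg, €151,216.00):
Base rate for R-544 is 22%.
Origin Faros qualifies under the Talia–Faros agreement and R-544 is covered: preferential rate 15.5% applies instead.
The additional-duty order on R-544 targets Ulena, not Faros; it does not apply.
Duty = €151,216.00 × 15.5% = €23,438.48.
Line 2 (C-476, Galon, 2,330 kg, €484,243.90):
Base rate for C-476 is €1.68/kg.
The additional-duty order on C-476 targets Ulena, not Galon; it does not apply.
Duty = 2,330 × €1.68 = €3,914.40.
Line 3 (V-518, Faros, 434 units, €33,947.48):
Base rate for V-518 is 34%.
Origin Faros qualifies under the Talia–Faros agreement and V-518 is covered: preferential rate 30.5% applies instead.
Duty = €33,947.48 × 30.5% = €10,353.98.
Total = €23,438.48 + €3,914.40 + €10,353.98 = €37,706.86.

€37,706.86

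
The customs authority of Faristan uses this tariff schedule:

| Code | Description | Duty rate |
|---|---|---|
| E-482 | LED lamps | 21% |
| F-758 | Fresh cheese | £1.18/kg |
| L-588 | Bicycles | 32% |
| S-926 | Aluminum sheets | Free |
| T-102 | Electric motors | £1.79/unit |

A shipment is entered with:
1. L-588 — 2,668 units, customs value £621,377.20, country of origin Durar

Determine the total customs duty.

£198,840.70

Line 1 (L-588, Durar, 2,668 units, £621,377.20):
Base rate for L-588 is 32%.
Duty = £621,377.20 × 32% = £198,840.70.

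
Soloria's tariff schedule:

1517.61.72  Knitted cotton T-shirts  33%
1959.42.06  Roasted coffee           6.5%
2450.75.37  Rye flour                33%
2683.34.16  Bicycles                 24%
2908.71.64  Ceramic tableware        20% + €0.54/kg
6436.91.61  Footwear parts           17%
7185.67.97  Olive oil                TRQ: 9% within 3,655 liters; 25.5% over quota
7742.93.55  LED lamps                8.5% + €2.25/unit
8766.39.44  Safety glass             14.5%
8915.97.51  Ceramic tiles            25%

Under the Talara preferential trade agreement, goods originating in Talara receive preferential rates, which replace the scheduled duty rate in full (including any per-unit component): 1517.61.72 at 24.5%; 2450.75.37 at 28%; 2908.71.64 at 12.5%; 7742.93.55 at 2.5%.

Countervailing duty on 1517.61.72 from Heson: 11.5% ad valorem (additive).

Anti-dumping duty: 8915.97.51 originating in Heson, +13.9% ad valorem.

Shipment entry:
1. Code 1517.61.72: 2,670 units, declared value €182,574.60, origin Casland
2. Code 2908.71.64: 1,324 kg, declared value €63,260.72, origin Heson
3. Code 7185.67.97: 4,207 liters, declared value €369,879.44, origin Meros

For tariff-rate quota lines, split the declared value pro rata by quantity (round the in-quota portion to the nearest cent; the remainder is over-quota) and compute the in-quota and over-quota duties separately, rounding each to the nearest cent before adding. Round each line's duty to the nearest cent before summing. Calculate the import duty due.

€114,913.62

Line 1 (1517.61.72, Casland, 2,670 units, €182,574.60):
Base rate for 1517.61.72 is 33%.
1517.61.72 has an FTA preferential rate, but origin Casland is not Talara; base rate stands.
The additional-duty order on 1517.61.72 targets Heson, not Casland; it does not apply.
Duty = €182,574.60 × 33% = €60,249.62.
Line 2 (2908.71.64, Heson, 1,324 kg, €63,260.72):
Base rate for 2908.71.64 is 20% + €0.54/kg.
2908.71.64 has an FTA preferential rate, but origin Heson is not Talara; base rate stands.
Duty = €63,260.72 × 20% + 1,324 × €0.54 = €13,367.10.
Line 3 (7185.67.97, Meros, 4,207 liters, €369,879.44):
Code 7185.67.97 is under a tariff-rate quota (threshold 3,655 liters). In-quota: 3,655 liters at 9%; over-quota: 552 liters at 25.5%.
Pro-rata value split: in-quota = €369,879.44 × 3,655/4,207 = €321,347.60; over-quota = €369,879.44 − €321,347.60 = €48,531.84.
In-quota duty = €321,347.60 × 9% = €28,921.28. Over-quota duty = €48,531.84 × 25.5% = €12,375.62.
Line duty = €28,921.28 + €12,375.62 = €41,296.90.
Total = €60,249.62 + €13,367.10 + €41,296.90 = €114,913.62.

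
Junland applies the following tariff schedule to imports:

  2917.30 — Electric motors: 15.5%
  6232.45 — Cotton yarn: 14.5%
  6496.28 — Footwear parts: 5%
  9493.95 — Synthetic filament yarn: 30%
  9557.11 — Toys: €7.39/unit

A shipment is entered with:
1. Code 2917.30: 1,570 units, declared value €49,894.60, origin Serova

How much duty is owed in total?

€7,733.66

Line 1 (2917.30, Serova, 1,570 units, €49,894.60):
Base rate for 2917.30 is 15.5%.
Duty = €49,894.60 × 15.5% = €7,733.66.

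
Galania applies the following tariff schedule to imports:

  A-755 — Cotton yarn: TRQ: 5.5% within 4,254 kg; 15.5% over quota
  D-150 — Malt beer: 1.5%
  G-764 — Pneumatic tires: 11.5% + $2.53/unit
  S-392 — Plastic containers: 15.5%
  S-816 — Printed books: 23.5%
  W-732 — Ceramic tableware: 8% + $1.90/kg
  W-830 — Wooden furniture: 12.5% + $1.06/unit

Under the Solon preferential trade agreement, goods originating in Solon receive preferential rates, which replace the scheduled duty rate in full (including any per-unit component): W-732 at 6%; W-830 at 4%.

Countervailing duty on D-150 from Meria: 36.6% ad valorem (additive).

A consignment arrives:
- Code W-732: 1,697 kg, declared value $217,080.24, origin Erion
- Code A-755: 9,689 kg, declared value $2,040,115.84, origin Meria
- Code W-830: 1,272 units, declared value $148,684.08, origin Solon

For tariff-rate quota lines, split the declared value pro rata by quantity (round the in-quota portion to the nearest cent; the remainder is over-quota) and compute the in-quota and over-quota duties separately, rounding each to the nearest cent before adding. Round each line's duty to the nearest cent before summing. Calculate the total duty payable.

$253,183.81

Line 1 (W-732, Erion, 1,697 kg, $217,080.24):
Base rate for W-732 is 8% + $1.90/kg.
W-732 has an FTA preferential rate, but origin Erion is not Solon; base rate stands.
Duty = $217,080.24 × 8% + 1,697 × $1.90 = $20,590.72.
Line 2 (A-755, Meria, 9,689 kg, $2,040,115.84):
Code A-755 is under a tariff-rate quota (threshold 4,254 kg). In-quota: 4,254 kg at 5.5%; over-quota: 5,435 kg at 15.5%.
Pro-rata value split: in-quota = $2,040,115.84 × 4,254/9,689 = $895,722.24; over-quota = $2,040,115.84 − $895,722.24 = $1,144,393.60.
In-quota duty = $895,722.24 × 5.5% = $49,264.72. Over-quota duty = $1,144,393.60 × 15.5% = $177,381.01.
Line duty = $49,264.72 + $177,381.01 = $226,645.73.
Line 3 (W-830, Solon, 1,272 units, $148,684.08):
Base rate for W-830 is 12.5% + $1.06/unit.
Origin Solon qualifies under the Galania–Solon agreement and W-830 is covered: preferential rate 4% applies instead.
Duty = $148,684.08 × 4% = $5,947.36.
Total = $20,590.72 + $226,645.73 + $5,947.36 = $253,183.81.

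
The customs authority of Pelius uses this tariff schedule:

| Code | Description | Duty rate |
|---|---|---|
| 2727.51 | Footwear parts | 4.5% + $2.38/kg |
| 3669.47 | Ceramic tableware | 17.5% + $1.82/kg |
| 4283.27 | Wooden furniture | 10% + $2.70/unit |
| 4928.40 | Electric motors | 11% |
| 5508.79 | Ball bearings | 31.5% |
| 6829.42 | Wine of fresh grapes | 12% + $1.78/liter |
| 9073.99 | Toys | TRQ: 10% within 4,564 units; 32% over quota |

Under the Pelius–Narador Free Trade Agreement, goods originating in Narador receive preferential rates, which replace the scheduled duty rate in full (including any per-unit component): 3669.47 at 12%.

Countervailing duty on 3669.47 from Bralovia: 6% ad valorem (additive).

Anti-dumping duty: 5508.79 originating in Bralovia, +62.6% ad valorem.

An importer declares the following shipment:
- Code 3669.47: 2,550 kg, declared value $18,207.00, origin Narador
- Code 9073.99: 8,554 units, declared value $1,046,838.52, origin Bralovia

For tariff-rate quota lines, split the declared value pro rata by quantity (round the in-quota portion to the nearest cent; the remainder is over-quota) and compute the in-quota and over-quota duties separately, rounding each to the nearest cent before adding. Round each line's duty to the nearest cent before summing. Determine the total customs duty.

Line 1 (3669.47, Narador, 2,550 kg, $18,207.00):
Base rate for 3669.47 is 17.5% + $1.82/kg.
Origin Narador qualifies under the Pelius–Narador agreement and 3669.47 is covered: preferential rate 12% applies instead.
The additional-duty order on 3669.47 targets Bralovia, not Narador; it does not apply.
Duty = $18,207.00 × 12% = $2,184.84.
Line 2 (9073.99, Bralovia, 8,554 units, $1,046,838.52):
Code 9073.99 is under a tariff-rate quota (threshold 4,564 units). In-quota: 4,564 units at 10%; over-quota: 3,990 units at 32%.
Pro-rata value split: in-quota = $1,046,838.52 × 4,564/8,554 = $558,542.32; over-quota = $1,046,838.52 − $558,542.32 = $488,296.20.
In-quota duty = $558,542.32 × 10% = $55,854.23. Over-quota duty = $488,296.20 × 32% = $156,254.78.
Line duty = $55,854.23 + $156,254.78 = $212,109.01.
Total = $2,184.84 + $212,109.01 = $214,293.85.

$214,293.85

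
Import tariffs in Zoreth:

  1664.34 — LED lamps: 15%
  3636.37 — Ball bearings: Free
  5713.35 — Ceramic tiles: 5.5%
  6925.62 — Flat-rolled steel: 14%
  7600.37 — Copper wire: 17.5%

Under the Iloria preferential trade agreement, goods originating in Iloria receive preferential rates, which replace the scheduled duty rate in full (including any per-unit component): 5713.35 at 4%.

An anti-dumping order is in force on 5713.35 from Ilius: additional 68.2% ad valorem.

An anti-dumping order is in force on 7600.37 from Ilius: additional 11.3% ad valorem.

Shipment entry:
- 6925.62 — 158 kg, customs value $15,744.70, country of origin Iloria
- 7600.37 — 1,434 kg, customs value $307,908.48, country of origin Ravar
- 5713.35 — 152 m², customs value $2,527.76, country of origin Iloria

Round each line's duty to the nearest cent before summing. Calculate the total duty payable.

Line 1 (6925.62, Iloria, 158 kg, $15,744.70):
Base rate for 6925.62 is 14%.
Origin Iloria is the FTA partner but 6925.62 is not on the preference list; base rate stands.
Duty = $15,744.70 × 14% = $2,204.26.
Line 2 (7600.37, Ravar, 1,434 kg, $307,908.48):
Base rate for 7600.37 is 17.5%.
The additional-duty order on 7600.37 targets Ilius, not Ravar; it does not apply.
Duty = $307,908.48 × 17.5% = $53,883.98.
Line 3 (5713.35, Iloria, 152 m², $2,527.76):
Base rate for 5713.35 is 5.5%.
Origin Iloria qualifies under the Zoreth–Iloria agreement and 5713.35 is covered: preferential rate 4% applies instead.
The additional-duty order on 5713.35 targets Ilius, not Iloria; it does not apply.
Duty = $2,527.76 × 4% = $101.11.
Total = $2,204.26 + $53,883.98 + $101.11 = $56,189.35.

$56,189.35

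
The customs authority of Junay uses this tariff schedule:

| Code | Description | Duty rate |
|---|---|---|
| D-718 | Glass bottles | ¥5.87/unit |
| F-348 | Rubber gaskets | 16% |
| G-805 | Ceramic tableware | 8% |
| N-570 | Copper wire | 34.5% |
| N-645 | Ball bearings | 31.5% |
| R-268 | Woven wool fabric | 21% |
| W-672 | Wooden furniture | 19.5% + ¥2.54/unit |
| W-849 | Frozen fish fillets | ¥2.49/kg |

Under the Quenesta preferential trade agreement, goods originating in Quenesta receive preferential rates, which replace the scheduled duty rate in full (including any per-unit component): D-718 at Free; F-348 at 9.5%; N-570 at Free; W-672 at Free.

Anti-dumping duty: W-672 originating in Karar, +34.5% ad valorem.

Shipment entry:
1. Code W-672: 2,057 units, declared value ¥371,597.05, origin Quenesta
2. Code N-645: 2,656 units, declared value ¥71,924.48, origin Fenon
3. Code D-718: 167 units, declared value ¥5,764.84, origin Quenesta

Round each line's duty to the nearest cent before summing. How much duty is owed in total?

Line 1 (W-672, Quenesta, 2,057 units, ¥371,597.05):
Base rate for W-672 is 19.5% + ¥2.54/unit.
Origin Quenesta qualifies under the Junay–Quenesta agreement and W-672 is covered: preferential rate Free applies instead.
The additional-duty order on W-672 targets Karar, not Quenesta; it does not apply.
Duty = ¥371,597.05 × 0% = ¥0.00.
Line 2 (N-645, Fenon, 2,656 units, ¥71,924.48):
Base rate for N-645 is 31.5%.
Duty = ¥71,924.48 × 31.5% = ¥22,656.21.
Line 3 (D-718, Quenesta, 167 units, ¥5,764.84):
Base rate for D-718 is ¥5.87/unit.
Origin Quenesta qualifies under the Junay–Quenesta agreement and D-718 is covered: preferential rate Free applies instead.
Duty = ¥5,764.84 × 0% = ¥0.00.
Total = ¥0.00 + ¥22,656.21 + ¥0.00 = ¥22,656.21.

¥22,656.21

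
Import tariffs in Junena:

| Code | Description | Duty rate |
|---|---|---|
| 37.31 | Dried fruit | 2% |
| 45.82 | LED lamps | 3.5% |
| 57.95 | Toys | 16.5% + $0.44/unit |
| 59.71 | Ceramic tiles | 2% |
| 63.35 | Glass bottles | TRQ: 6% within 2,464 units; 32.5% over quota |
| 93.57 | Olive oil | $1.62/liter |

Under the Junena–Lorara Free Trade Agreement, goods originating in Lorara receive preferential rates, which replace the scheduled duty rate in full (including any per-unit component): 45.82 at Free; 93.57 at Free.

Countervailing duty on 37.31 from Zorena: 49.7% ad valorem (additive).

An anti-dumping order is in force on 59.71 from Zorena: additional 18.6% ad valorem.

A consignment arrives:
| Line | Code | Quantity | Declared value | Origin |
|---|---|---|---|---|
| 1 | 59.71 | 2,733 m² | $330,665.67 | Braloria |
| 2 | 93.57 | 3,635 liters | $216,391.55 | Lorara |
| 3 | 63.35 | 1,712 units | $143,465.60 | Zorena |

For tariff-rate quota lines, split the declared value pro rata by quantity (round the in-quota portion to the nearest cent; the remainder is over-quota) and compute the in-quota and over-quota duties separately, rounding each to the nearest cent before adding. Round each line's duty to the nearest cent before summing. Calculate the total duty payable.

$15,221.25

Line 1 (59.71, Braloria, 2,733 m², $330,665.67):
Base rate for 59.71 is 2%.
The additional-duty order on 59.71 targets Zorena, not Braloria; it does not apply.
Duty = $330,665.67 × 2% = $6,613.31.
Line 2 (93.57, Lorara, 3,635 liters, $216,391.55):
Base rate for 93.57 is $1.62/liter.
Origin Lorara qualifies under the Junena–Lorara agreement and 93.57 is covered: preferential rate Free applies instead.
Duty = $216,391.55 × 0% = $0.00.
Line 3 (63.35, Zorena, 1,712 units, $143,465.60):
Code 63.35 is under a tariff-rate quota (threshold 2,464 units). Quantity 1,712 units is within the quota, so the in-quota rate 6% applies to the full value.
Duty = $143,465.60 × 6% = $8,607.94.
Total = $6,613.31 + $0.00 + $8,607.94 = $15,221.25.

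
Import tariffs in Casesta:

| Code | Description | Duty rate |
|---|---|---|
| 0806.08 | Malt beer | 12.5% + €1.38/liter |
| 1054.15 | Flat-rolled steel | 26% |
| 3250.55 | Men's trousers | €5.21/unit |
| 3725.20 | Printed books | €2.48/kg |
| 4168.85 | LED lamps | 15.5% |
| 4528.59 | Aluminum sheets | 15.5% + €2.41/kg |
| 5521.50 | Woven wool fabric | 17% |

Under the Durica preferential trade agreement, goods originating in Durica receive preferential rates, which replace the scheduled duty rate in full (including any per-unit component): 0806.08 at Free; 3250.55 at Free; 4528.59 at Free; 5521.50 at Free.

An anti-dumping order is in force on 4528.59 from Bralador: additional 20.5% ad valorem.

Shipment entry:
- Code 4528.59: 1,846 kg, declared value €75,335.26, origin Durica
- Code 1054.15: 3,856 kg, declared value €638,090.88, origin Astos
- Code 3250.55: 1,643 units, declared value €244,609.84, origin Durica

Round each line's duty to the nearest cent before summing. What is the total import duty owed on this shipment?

€165,903.63

Line 1 (4528.59, Durica, 1,846 kg, €75,335.26):
Base rate for 4528.59 is 15.5% + €2.41/kg.
Origin Durica qualifies under the Casesta–Durica agreement and 4528.59 is covered: preferential rate Free applies instead.
The additional-duty order on 4528.59 targets Bralador, not Durica; it does not apply.
Duty = €75,335.26 × 0% = €0.00.
Line 2 (1054.15, Astos, 3,856 kg, €638,090.88):
Base rate for 1054.15 is 26%.
Duty = €638,090.88 × 26% = €165,903.63.
Line 3 (3250.55, Durica, 1,643 units, €244,609.84):
Base rate for 3250.55 is €5.21/unit.
Origin Durica qualifies under the Casesta–Durica agreement and 3250.55 is covered: preferential rate Free applies instead.
Duty = €244,609.84 × 0% = €0.00.
Total = €0.00 + €165,903.63 + €0.00 = €165,903.63.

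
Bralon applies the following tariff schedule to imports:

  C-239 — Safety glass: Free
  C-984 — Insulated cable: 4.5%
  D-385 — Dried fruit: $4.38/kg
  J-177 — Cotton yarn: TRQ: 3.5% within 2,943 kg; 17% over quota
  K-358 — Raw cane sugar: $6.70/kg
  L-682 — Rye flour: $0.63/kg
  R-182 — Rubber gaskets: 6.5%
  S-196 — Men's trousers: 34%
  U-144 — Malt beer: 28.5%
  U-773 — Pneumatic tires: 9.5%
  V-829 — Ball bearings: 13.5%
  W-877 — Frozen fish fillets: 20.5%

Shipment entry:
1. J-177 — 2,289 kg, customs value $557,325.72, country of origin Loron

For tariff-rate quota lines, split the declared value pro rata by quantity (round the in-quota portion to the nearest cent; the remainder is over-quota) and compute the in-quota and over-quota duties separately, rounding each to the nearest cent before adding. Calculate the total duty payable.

$19,506.40

Line 1 (J-177, Loron, 2,289 kg, $557,325.72):
Code J-177 is under a tariff-rate quota (threshold 2,943 kg). Quantity 2,289 kg is within the quota, so the in-quota rate 3.5% applies to the full value.
Duty = $557,325.72 × 3.5% = $19,506.40.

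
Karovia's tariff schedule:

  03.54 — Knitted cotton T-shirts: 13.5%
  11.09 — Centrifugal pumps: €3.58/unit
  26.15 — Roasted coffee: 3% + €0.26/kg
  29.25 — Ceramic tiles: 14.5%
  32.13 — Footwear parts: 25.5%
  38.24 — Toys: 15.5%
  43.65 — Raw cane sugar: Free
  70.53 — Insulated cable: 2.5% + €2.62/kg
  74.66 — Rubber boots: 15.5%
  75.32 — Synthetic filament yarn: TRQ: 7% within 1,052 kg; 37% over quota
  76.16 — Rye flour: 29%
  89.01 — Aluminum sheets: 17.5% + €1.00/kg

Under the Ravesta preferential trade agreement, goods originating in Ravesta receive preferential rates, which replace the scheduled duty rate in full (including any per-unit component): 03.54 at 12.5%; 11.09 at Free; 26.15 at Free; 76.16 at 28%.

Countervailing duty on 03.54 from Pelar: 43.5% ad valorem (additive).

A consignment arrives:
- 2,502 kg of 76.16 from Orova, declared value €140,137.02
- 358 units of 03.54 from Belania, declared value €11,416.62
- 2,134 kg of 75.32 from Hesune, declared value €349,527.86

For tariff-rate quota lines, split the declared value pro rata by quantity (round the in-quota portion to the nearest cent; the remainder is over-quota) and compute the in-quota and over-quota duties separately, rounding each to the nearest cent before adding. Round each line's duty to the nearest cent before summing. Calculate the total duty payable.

€119,814.17

Line 1 (76.16, Orova, 2,502 kg, €140,137.02):
Base rate for 76.16 is 29%.
76.16 has an FTA preferential rate, but origin Orova is not Ravesta; base rate stands.
Duty = €140,137.02 × 29% = €40,639.74.
Line 2 (03.54, Belania, 358 units, €11,416.62):
Base rate for 03.54 is 13.5%.
03.54 has an FTA preferential rate, but origin Belania is not Ravesta; base rate stands.
The additional-duty order on 03.54 targets Pelar, not Belania; it does not apply.
Duty = €11,416.62 × 13.5% = €1,541.24.
Line 3 (75.32, Hesune, 2,134 kg, €349,527.86):
Code 75.32 is under a tariff-rate quota (threshold 1,052 kg). In-quota: 1,052 kg at 7%; over-quota: 1,082 kg at 37%.
Pro-rata value split: in-quota = €349,527.86 × 1,052/2,134 = €172,307.08; over-quota = €349,527.86 − €172,307.08 = €177,220.78.
In-quota duty = €172,307.08 × 7% = €12,061.50. Over-quota duty = €177,220.78 × 37% = €65,571.69.
Line duty = €12,061.50 + €65,571.69 = €77,633.19.
Total = €40,639.74 + €1,541.24 + €77,633.19 = €119,814.17.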